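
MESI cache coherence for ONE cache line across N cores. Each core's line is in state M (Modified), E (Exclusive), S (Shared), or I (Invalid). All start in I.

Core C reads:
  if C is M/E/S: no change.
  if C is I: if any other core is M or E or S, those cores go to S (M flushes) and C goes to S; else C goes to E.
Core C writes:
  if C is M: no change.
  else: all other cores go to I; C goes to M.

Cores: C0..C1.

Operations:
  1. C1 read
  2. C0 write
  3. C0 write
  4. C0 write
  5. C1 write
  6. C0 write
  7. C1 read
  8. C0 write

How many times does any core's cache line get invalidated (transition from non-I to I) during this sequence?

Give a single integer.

Answer: 4

Derivation:
Op 1: C1 read [C1 read from I: no other sharers -> C1=E (exclusive)] -> [I,E] (invalidations this op: 0; running total: 0)
Op 2: C0 write [C0 write: invalidate ['C1=E'] -> C0=M] -> [M,I] (invalidations this op: 1; running total: 1)
Op 3: C0 write [C0 write: already M (modified), no change] -> [M,I] (invalidations this op: 0; running total: 1)
Op 4: C0 write [C0 write: already M (modified), no change] -> [M,I] (invalidations this op: 0; running total: 1)
Op 5: C1 write [C1 write: invalidate ['C0=M'] -> C1=M] -> [I,M] (invalidations this op: 1; running total: 2)
Op 6: C0 write [C0 write: invalidate ['C1=M'] -> C0=M] -> [M,I] (invalidations this op: 1; running total: 3)
Op 7: C1 read [C1 read from I: others=['C0=M'] -> C1=S, others downsized to S] -> [S,S] (invalidations this op: 0; running total: 3)
Op 8: C0 write [C0 write: invalidate ['C1=S'] -> C0=M] -> [M,I] (invalidations this op: 1; running total: 4)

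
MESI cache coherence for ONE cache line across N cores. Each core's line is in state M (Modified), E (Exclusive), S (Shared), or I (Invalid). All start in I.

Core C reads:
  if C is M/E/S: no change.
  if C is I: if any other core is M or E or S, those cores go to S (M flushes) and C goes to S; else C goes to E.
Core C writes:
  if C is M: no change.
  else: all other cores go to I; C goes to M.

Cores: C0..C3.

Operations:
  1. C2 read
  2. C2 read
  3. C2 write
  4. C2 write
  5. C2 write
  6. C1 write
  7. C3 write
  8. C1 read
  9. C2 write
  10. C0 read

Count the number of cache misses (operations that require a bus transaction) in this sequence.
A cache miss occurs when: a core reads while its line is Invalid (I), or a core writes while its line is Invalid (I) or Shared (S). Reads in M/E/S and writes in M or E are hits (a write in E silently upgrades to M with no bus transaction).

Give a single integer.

Answer: 6

Derivation:
Op 1: C2 read [C2 read from I: no other sharers -> C2=E (exclusive)] -> [I,I,E,I] [MISS #1: read from I]
Op 2: C2 read [C2 read: already in E, no change] -> [I,I,E,I] [hit: read from E]
Op 3: C2 write [C2 write: invalidate none -> C2=M] -> [I,I,M,I] [hit: write from E is a silent E->M upgrade, no bus transaction]
Op 4: C2 write [C2 write: already M (modified), no change] -> [I,I,M,I] [hit: write from M]
Op 5: C2 write [C2 write: already M (modified), no change] -> [I,I,M,I] [hit: write from M]
Op 6: C1 write [C1 write: invalidate ['C2=M'] -> C1=M] -> [I,M,I,I] [MISS #2: write from I]
Op 7: C3 write [C3 write: invalidate ['C1=M'] -> C3=M] -> [I,I,I,M] [MISS #3: write from I]
Op 8: C1 read [C1 read from I: others=['C3=M'] -> C1=S, others downsized to S] -> [I,S,I,S] [MISS #4: read from I]
Op 9: C2 write [C2 write: invalidate ['C1=S', 'C3=S'] -> C2=M] -> [I,I,M,I] [MISS #5: write from I]
Op 10: C0 read [C0 read from I: others=['C2=M'] -> C0=S, others downsized to S] -> [S,I,S,I] [MISS #6: read from I]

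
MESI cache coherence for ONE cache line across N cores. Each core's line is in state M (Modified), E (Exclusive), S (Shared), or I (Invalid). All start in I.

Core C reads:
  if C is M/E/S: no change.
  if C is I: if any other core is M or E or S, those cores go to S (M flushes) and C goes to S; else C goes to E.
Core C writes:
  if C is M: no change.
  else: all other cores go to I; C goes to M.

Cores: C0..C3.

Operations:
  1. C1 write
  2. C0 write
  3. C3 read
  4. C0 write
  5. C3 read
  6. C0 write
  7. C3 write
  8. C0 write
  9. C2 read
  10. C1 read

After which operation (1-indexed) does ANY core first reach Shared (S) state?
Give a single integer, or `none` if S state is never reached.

Answer: 3

Derivation:
Op 1: C1 write [C1 write: invalidate none -> C1=M] -> [I,M,I,I]
Op 2: C0 write [C0 write: invalidate ['C1=M'] -> C0=M] -> [M,I,I,I]
Op 3: C3 read [C3 read from I: others=['C0=M'] -> C3=S, others downsized to S] -> [S,I,I,S]
  -> First S state at op 3; remaining ops need not be traced.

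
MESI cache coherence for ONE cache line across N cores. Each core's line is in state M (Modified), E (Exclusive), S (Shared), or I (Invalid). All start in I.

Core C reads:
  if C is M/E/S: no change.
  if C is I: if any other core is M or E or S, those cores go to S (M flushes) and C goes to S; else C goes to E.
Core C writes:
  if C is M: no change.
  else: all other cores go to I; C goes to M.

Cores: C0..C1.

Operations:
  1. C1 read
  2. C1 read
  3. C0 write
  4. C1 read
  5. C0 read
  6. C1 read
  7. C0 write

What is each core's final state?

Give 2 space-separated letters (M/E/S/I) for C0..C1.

Op 1: C1 read [C1 read from I: no other sharers -> C1=E (exclusive)] -> [I,E]
Op 2: C1 read [C1 read: already in E, no change] -> [I,E]
Op 3: C0 write [C0 write: invalidate ['C1=E'] -> C0=M] -> [M,I]
Op 4: C1 read [C1 read from I: others=['C0=M'] -> C1=S, others downsized to S] -> [S,S]
Op 5: C0 read [C0 read: already in S, no change] -> [S,S]
Op 6: C1 read [C1 read: already in S, no change] -> [S,S]
Op 7: C0 write [C0 write: invalidate ['C1=S'] -> C0=M] -> [M,I]

Answer: M I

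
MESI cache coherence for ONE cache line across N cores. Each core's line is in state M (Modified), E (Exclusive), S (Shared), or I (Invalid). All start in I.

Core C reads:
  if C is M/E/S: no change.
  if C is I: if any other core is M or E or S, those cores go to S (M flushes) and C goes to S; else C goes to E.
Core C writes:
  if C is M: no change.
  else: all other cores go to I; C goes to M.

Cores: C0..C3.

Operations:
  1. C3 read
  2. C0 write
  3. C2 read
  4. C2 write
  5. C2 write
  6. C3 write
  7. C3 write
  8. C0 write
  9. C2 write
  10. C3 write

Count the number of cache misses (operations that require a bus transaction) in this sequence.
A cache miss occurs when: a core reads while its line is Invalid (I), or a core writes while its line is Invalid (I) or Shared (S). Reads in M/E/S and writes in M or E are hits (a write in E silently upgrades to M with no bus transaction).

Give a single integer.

Op 1: C3 read [C3 read from I: no other sharers -> C3=E (exclusive)] -> [I,I,I,E] [MISS #1: read from I]
Op 2: C0 write [C0 write: invalidate ['C3=E'] -> C0=M] -> [M,I,I,I] [MISS #2: write from I]
Op 3: C2 read [C2 read from I: others=['C0=M'] -> C2=S, others downsized to S] -> [S,I,S,I] [MISS #3: read from I]
Op 4: C2 write [C2 write: invalidate ['C0=S'] -> C2=M] -> [I,I,M,I] [MISS #4: write from S]
Op 5: C2 write [C2 write: already M (modified), no change] -> [I,I,M,I] [hit: write from M]
Op 6: C3 write [C3 write: invalidate ['C2=M'] -> C3=M] -> [I,I,I,M] [MISS #5: write from I]
Op 7: C3 write [C3 write: already M (modified), no change] -> [I,I,I,M] [hit: write from M]
Op 8: C0 write [C0 write: invalidate ['C3=M'] -> C0=M] -> [M,I,I,I] [MISS #6: write from I]
Op 9: C2 write [C2 write: invalidate ['C0=M'] -> C2=M] -> [I,I,M,I] [MISS #7: write from I]
Op 10: C3 write [C3 write: invalidate ['C2=M'] -> C3=M] -> [I,I,I,M] [MISS #8: write from I]

Answer: 8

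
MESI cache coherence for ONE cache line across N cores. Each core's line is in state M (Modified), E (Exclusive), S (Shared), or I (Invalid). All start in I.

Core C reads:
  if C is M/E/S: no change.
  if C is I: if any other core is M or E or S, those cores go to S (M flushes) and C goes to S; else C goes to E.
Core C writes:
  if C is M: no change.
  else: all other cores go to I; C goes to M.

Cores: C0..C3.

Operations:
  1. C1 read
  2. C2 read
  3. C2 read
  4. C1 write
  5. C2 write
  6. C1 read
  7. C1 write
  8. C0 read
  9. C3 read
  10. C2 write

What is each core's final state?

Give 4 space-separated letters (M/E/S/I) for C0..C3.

Answer: I I M I

Derivation:
Op 1: C1 read [C1 read from I: no other sharers -> C1=E (exclusive)] -> [I,E,I,I]
Op 2: C2 read [C2 read from I: others=['C1=E'] -> C2=S, others downsized to S] -> [I,S,S,I]
Op 3: C2 read [C2 read: already in S, no change] -> [I,S,S,I]
Op 4: C1 write [C1 write: invalidate ['C2=S'] -> C1=M] -> [I,M,I,I]
Op 5: C2 write [C2 write: invalidate ['C1=M'] -> C2=M] -> [I,I,M,I]
Op 6: C1 read [C1 read from I: others=['C2=M'] -> C1=S, others downsized to S] -> [I,S,S,I]
Op 7: C1 write [C1 write: invalidate ['C2=S'] -> C1=M] -> [I,M,I,I]
Op 8: C0 read [C0 read from I: others=['C1=M'] -> C0=S, others downsized to S] -> [S,S,I,I]
Op 9: C3 read [C3 read from I: others=['C0=S', 'C1=S'] -> C3=S, others downsized to S] -> [S,S,I,S]
Op 10: C2 write [C2 write: invalidate ['C0=S', 'C1=S', 'C3=S'] -> C2=M] -> [I,I,M,I]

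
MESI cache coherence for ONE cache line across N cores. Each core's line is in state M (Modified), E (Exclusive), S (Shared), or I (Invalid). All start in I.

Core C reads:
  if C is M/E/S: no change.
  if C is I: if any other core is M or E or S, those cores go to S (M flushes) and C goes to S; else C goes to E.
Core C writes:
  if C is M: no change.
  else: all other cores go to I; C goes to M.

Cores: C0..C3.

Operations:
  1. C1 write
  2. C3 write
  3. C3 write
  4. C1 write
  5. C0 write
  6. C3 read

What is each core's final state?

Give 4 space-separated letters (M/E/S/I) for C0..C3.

Answer: S I I S

Derivation:
Op 1: C1 write [C1 write: invalidate none -> C1=M] -> [I,M,I,I]
Op 2: C3 write [C3 write: invalidate ['C1=M'] -> C3=M] -> [I,I,I,M]
Op 3: C3 write [C3 write: already M (modified), no change] -> [I,I,I,M]
Op 4: C1 write [C1 write: invalidate ['C3=M'] -> C1=M] -> [I,M,I,I]
Op 5: C0 write [C0 write: invalidate ['C1=M'] -> C0=M] -> [M,I,I,I]
Op 6: C3 read [C3 read from I: others=['C0=M'] -> C3=S, others downsized to S] -> [S,I,I,S]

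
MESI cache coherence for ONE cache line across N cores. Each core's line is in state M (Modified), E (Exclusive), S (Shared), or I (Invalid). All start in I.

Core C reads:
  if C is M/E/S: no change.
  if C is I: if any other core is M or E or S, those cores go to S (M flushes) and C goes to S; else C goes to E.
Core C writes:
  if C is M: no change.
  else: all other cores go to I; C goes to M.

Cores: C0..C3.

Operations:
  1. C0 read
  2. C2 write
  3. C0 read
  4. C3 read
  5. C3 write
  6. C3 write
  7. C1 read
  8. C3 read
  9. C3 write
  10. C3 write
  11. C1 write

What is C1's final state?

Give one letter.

Op 1: C0 read [C0 read from I: no other sharers -> C0=E (exclusive)] -> [E,I,I,I]
Op 2: C2 write [C2 write: invalidate ['C0=E'] -> C2=M] -> [I,I,M,I]
Op 3: C0 read [C0 read from I: others=['C2=M'] -> C0=S, others downsized to S] -> [S,I,S,I]
Op 4: C3 read [C3 read from I: others=['C0=S', 'C2=S'] -> C3=S, others downsized to S] -> [S,I,S,S]
Op 5: C3 write [C3 write: invalidate ['C0=S', 'C2=S'] -> C3=M] -> [I,I,I,M]
Op 6: C3 write [C3 write: already M (modified), no change] -> [I,I,I,M]
Op 7: C1 read [C1 read from I: others=['C3=M'] -> C1=S, others downsized to S] -> [I,S,I,S]
Op 8: C3 read [C3 read: already in S, no change] -> [I,S,I,S]
Op 9: C3 write [C3 write: invalidate ['C1=S'] -> C3=M] -> [I,I,I,M]
Op 10: C3 write [C3 write: already M (modified), no change] -> [I,I,I,M]
Op 11: C1 write [C1 write: invalidate ['C3=M'] -> C1=M] -> [I,M,I,I]

Answer: M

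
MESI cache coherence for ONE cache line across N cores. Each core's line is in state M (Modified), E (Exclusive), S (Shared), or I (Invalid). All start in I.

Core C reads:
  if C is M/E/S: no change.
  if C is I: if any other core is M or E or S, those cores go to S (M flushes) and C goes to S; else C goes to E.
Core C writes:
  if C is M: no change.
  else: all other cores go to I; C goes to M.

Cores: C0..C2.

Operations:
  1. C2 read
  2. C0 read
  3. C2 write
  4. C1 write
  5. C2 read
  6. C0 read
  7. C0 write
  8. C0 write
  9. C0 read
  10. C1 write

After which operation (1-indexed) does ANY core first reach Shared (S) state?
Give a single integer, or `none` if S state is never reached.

Answer: 2

Derivation:
Op 1: C2 read [C2 read from I: no other sharers -> C2=E (exclusive)] -> [I,I,E]
Op 2: C0 read [C0 read from I: others=['C2=E'] -> C0=S, others downsized to S] -> [S,I,S]
  -> First S state at op 2; remaining ops need not be traced.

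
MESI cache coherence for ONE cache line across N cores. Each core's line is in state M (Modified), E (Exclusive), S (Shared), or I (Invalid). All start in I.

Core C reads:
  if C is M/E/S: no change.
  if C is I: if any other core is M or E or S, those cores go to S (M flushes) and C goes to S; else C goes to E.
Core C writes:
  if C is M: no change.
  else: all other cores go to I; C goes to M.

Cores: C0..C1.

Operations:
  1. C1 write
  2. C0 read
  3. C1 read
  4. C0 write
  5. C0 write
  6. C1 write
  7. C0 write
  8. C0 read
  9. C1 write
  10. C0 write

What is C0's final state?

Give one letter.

Op 1: C1 write [C1 write: invalidate none -> C1=M] -> [I,M]
Op 2: C0 read [C0 read from I: others=['C1=M'] -> C0=S, others downsized to S] -> [S,S]
Op 3: C1 read [C1 read: already in S, no change] -> [S,S]
Op 4: C0 write [C0 write: invalidate ['C1=S'] -> C0=M] -> [M,I]
Op 5: C0 write [C0 write: already M (modified), no change] -> [M,I]
Op 6: C1 write [C1 write: invalidate ['C0=M'] -> C1=M] -> [I,M]
Op 7: C0 write [C0 write: invalidate ['C1=M'] -> C0=M] -> [M,I]
Op 8: C0 read [C0 read: already in M, no change] -> [M,I]
Op 9: C1 write [C1 write: invalidate ['C0=M'] -> C1=M] -> [I,M]
Op 10: C0 write [C0 write: invalidate ['C1=M'] -> C0=M] -> [M,I]

Answer: M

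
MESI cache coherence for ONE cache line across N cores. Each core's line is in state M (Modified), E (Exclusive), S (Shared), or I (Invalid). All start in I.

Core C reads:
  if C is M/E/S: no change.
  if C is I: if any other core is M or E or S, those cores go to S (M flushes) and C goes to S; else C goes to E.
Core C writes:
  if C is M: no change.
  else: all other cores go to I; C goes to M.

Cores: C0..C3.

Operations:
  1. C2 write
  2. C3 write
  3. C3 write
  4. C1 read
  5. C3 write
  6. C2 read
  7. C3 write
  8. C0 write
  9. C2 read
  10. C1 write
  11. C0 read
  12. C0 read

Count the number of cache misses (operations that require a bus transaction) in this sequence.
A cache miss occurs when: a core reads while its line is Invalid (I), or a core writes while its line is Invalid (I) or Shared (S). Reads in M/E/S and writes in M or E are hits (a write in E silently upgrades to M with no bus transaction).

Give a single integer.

Answer: 10

Derivation:
Op 1: C2 write [C2 write: invalidate none -> C2=M] -> [I,I,M,I] [MISS #1: write from I]
Op 2: C3 write [C3 write: invalidate ['C2=M'] -> C3=M] -> [I,I,I,M] [MISS #2: write from I]
Op 3: C3 write [C3 write: already M (modified), no change] -> [I,I,I,M] [hit: write from M]
Op 4: C1 read [C1 read from I: others=['C3=M'] -> C1=S, others downsized to S] -> [I,S,I,S] [MISS #3: read from I]
Op 5: C3 write [C3 write: invalidate ['C1=S'] -> C3=M] -> [I,I,I,M] [MISS #4: write from S]
Op 6: C2 read [C2 read from I: others=['C3=M'] -> C2=S, others downsized to S] -> [I,I,S,S] [MISS #5: read from I]
Op 7: C3 write [C3 write: invalidate ['C2=S'] -> C3=M] -> [I,I,I,M] [MISS #6: write from S]
Op 8: C0 write [C0 write: invalidate ['C3=M'] -> C0=M] -> [M,I,I,I] [MISS #7: write from I]
Op 9: C2 read [C2 read from I: others=['C0=M'] -> C2=S, others downsized to S] -> [S,I,S,I] [MISS #8: read from I]
Op 10: C1 write [C1 write: invalidate ['C0=S', 'C2=S'] -> C1=M] -> [I,M,I,I] [MISS #9: write from I]
Op 11: C0 read [C0 read from I: others=['C1=M'] -> C0=S, others downsized to S] -> [S,S,I,I] [MISS #10: read from I]
Op 12: C0 read [C0 read: already in S, no change] -> [S,S,I,I] [hit: read from S]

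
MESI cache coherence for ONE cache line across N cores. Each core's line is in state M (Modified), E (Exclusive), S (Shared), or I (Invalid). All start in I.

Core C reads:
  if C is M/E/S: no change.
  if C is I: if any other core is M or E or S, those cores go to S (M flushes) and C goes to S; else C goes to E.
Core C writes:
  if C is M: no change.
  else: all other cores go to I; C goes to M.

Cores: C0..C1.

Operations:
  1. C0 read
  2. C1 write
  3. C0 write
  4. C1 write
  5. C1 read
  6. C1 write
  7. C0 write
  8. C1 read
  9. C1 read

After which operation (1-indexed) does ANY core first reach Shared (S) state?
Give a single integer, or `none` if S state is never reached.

Op 1: C0 read [C0 read from I: no other sharers -> C0=E (exclusive)] -> [E,I]
Op 2: C1 write [C1 write: invalidate ['C0=E'] -> C1=M] -> [I,M]
Op 3: C0 write [C0 write: invalidate ['C1=M'] -> C0=M] -> [M,I]
Op 4: C1 write [C1 write: invalidate ['C0=M'] -> C1=M] -> [I,M]
Op 5: C1 read [C1 read: already in M, no change] -> [I,M]
Op 6: C1 write [C1 write: already M (modified), no change] -> [I,M]
Op 7: C0 write [C0 write: invalidate ['C1=M'] -> C0=M] -> [M,I]
Op 8: C1 read [C1 read from I: others=['C0=M'] -> C1=S, others downsized to S] -> [S,S]
  -> First S state at op 8; remaining ops need not be traced.

Answer: 8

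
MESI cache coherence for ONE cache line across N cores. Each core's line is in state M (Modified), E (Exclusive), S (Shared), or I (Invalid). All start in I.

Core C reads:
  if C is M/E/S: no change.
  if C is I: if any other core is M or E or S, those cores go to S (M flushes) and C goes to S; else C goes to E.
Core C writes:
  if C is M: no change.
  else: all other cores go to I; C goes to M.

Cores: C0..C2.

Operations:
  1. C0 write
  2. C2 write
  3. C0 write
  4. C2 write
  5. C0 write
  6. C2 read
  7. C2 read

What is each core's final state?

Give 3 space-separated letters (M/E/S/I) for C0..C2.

Answer: S I S

Derivation:
Op 1: C0 write [C0 write: invalidate none -> C0=M] -> [M,I,I]
Op 2: C2 write [C2 write: invalidate ['C0=M'] -> C2=M] -> [I,I,M]
Op 3: C0 write [C0 write: invalidate ['C2=M'] -> C0=M] -> [M,I,I]
Op 4: C2 write [C2 write: invalidate ['C0=M'] -> C2=M] -> [I,I,M]
Op 5: C0 write [C0 write: invalidate ['C2=M'] -> C0=M] -> [M,I,I]
Op 6: C2 read [C2 read from I: others=['C0=M'] -> C2=S, others downsized to S] -> [S,I,S]
Op 7: C2 read [C2 read: already in S, no change] -> [S,I,S]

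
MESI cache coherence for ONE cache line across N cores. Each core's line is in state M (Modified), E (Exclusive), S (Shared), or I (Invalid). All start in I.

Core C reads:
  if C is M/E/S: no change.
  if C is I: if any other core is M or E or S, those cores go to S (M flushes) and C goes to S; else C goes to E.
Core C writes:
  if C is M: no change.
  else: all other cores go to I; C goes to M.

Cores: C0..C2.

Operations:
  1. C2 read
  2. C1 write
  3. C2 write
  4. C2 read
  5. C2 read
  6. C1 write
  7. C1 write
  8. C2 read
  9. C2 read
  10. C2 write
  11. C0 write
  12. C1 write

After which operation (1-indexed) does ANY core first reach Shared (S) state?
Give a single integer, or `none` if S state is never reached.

Answer: 8

Derivation:
Op 1: C2 read [C2 read from I: no other sharers -> C2=E (exclusive)] -> [I,I,E]
Op 2: C1 write [C1 write: invalidate ['C2=E'] -> C1=M] -> [I,M,I]
Op 3: C2 write [C2 write: invalidate ['C1=M'] -> C2=M] -> [I,I,M]
Op 4: C2 read [C2 read: already in M, no change] -> [I,I,M]
Op 5: C2 read [C2 read: already in M, no change] -> [I,I,M]
Op 6: C1 write [C1 write: invalidate ['C2=M'] -> C1=M] -> [I,M,I]
Op 7: C1 write [C1 write: already M (modified), no change] -> [I,M,I]
Op 8: C2 read [C2 read from I: others=['C1=M'] -> C2=S, others downsized to S] -> [I,S,S]
  -> First S state at op 8; remaining ops need not be traced.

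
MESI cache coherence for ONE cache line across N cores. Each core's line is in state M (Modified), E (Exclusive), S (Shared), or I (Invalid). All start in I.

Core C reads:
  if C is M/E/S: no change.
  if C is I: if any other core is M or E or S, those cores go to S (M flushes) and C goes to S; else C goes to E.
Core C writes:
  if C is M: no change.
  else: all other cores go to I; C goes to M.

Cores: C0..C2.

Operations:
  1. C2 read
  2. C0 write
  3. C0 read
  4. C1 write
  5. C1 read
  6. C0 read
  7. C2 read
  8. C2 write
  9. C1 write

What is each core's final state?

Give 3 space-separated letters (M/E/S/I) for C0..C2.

Answer: I M I

Derivation:
Op 1: C2 read [C2 read from I: no other sharers -> C2=E (exclusive)] -> [I,I,E]
Op 2: C0 write [C0 write: invalidate ['C2=E'] -> C0=M] -> [M,I,I]
Op 3: C0 read [C0 read: already in M, no change] -> [M,I,I]
Op 4: C1 write [C1 write: invalidate ['C0=M'] -> C1=M] -> [I,M,I]
Op 5: C1 read [C1 read: already in M, no change] -> [I,M,I]
Op 6: C0 read [C0 read from I: others=['C1=M'] -> C0=S, others downsized to S] -> [S,S,I]
Op 7: C2 read [C2 read from I: others=['C0=S', 'C1=S'] -> C2=S, others downsized to S] -> [S,S,S]
Op 8: C2 write [C2 write: invalidate ['C0=S', 'C1=S'] -> C2=M] -> [I,I,M]
Op 9: C1 write [C1 write: invalidate ['C2=M'] -> C1=M] -> [I,M,I]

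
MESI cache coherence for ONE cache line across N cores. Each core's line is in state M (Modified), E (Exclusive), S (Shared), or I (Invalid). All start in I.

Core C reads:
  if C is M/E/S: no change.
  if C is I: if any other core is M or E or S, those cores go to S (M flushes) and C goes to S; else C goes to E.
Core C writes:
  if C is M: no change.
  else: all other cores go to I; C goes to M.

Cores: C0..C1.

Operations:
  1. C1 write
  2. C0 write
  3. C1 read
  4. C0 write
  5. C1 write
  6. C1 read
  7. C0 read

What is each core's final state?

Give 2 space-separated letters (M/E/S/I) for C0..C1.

Answer: S S

Derivation:
Op 1: C1 write [C1 write: invalidate none -> C1=M] -> [I,M]
Op 2: C0 write [C0 write: invalidate ['C1=M'] -> C0=M] -> [M,I]
Op 3: C1 read [C1 read from I: others=['C0=M'] -> C1=S, others downsized to S] -> [S,S]
Op 4: C0 write [C0 write: invalidate ['C1=S'] -> C0=M] -> [M,I]
Op 5: C1 write [C1 write: invalidate ['C0=M'] -> C1=M] -> [I,M]
Op 6: C1 read [C1 read: already in M, no change] -> [I,M]
Op 7: C0 read [C0 read from I: others=['C1=M'] -> C0=S, others downsized to S] -> [S,S]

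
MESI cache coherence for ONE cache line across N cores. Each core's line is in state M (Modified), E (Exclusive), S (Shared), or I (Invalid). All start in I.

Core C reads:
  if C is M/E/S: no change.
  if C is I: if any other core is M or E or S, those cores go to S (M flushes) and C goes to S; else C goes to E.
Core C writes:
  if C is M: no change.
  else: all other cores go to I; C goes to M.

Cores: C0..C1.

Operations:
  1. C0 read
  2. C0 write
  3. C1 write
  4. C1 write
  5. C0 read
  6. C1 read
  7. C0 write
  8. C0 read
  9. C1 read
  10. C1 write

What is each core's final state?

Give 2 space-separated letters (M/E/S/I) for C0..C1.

Op 1: C0 read [C0 read from I: no other sharers -> C0=E (exclusive)] -> [E,I]
Op 2: C0 write [C0 write: invalidate none -> C0=M] -> [M,I]
Op 3: C1 write [C1 write: invalidate ['C0=M'] -> C1=M] -> [I,M]
Op 4: C1 write [C1 write: already M (modified), no change] -> [I,M]
Op 5: C0 read [C0 read from I: others=['C1=M'] -> C0=S, others downsized to S] -> [S,S]
Op 6: C1 read [C1 read: already in S, no change] -> [S,S]
Op 7: C0 write [C0 write: invalidate ['C1=S'] -> C0=M] -> [M,I]
Op 8: C0 read [C0 read: already in M, no change] -> [M,I]
Op 9: C1 read [C1 read from I: others=['C0=M'] -> C1=S, others downsized to S] -> [S,S]
Op 10: C1 write [C1 write: invalidate ['C0=S'] -> C1=M] -> [I,M]

Answer: I M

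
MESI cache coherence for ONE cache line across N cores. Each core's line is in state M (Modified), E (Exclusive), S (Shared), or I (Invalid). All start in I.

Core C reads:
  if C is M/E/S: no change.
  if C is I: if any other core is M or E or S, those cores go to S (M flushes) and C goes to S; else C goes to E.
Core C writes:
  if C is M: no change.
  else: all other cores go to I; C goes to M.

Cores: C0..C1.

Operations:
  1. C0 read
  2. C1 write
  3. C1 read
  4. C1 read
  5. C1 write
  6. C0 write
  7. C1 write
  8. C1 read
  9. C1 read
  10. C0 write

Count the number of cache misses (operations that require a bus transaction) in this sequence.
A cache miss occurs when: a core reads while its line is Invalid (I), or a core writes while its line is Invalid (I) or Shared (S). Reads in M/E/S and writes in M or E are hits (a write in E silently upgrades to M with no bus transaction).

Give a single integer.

Answer: 5

Derivation:
Op 1: C0 read [C0 read from I: no other sharers -> C0=E (exclusive)] -> [E,I] [MISS #1: read from I]
Op 2: C1 write [C1 write: invalidate ['C0=E'] -> C1=M] -> [I,M] [MISS #2: write from I]
Op 3: C1 read [C1 read: already in M, no change] -> [I,M] [hit: read from M]
Op 4: C1 read [C1 read: already in M, no change] -> [I,M] [hit: read from M]
Op 5: C1 write [C1 write: already M (modified), no change] -> [I,M] [hit: write from M]
Op 6: C0 write [C0 write: invalidate ['C1=M'] -> C0=M] -> [M,I] [MISS #3: write from I]
Op 7: C1 write [C1 write: invalidate ['C0=M'] -> C1=M] -> [I,M] [MISS #4: write from I]
Op 8: C1 read [C1 read: already in M, no change] -> [I,M] [hit: read from M]
Op 9: C1 read [C1 read: already in M, no change] -> [I,M] [hit: read from M]
Op 10: C0 write [C0 write: invalidate ['C1=M'] -> C0=M] -> [M,I] [MISS #5: write from I]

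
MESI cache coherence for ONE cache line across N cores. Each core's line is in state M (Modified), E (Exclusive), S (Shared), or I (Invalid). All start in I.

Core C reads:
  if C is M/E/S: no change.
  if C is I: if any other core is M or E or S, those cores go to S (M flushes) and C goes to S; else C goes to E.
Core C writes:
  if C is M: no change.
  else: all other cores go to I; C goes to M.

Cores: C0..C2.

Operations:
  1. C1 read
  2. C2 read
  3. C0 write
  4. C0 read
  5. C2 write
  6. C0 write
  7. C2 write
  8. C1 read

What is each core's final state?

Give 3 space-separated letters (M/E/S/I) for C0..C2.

Answer: I S S

Derivation:
Op 1: C1 read [C1 read from I: no other sharers -> C1=E (exclusive)] -> [I,E,I]
Op 2: C2 read [C2 read from I: others=['C1=E'] -> C2=S, others downsized to S] -> [I,S,S]
Op 3: C0 write [C0 write: invalidate ['C1=S', 'C2=S'] -> C0=M] -> [M,I,I]
Op 4: C0 read [C0 read: already in M, no change] -> [M,I,I]
Op 5: C2 write [C2 write: invalidate ['C0=M'] -> C2=M] -> [I,I,M]
Op 6: C0 write [C0 write: invalidate ['C2=M'] -> C0=M] -> [M,I,I]
Op 7: C2 write [C2 write: invalidate ['C0=M'] -> C2=M] -> [I,I,M]
Op 8: C1 read [C1 read from I: others=['C2=M'] -> C1=S, others downsized to S] -> [I,S,S]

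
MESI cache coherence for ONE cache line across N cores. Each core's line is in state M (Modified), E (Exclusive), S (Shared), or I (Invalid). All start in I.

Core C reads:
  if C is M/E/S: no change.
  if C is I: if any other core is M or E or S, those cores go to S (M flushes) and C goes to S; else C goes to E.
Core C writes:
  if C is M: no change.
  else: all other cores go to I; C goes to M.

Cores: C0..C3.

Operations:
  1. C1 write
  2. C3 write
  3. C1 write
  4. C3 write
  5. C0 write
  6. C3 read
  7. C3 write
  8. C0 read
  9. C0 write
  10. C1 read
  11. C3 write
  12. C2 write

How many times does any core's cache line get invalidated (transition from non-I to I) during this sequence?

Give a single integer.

Answer: 9

Derivation:
Op 1: C1 write [C1 write: invalidate none -> C1=M] -> [I,M,I,I] (invalidations this op: 0; running total: 0)
Op 2: C3 write [C3 write: invalidate ['C1=M'] -> C3=M] -> [I,I,I,M] (invalidations this op: 1; running total: 1)
Op 3: C1 write [C1 write: invalidate ['C3=M'] -> C1=M] -> [I,M,I,I] (invalidations this op: 1; running total: 2)
Op 4: C3 write [C3 write: invalidate ['C1=M'] -> C3=M] -> [I,I,I,M] (invalidations this op: 1; running total: 3)
Op 5: C0 write [C0 write: invalidate ['C3=M'] -> C0=M] -> [M,I,I,I] (invalidations this op: 1; running total: 4)
Op 6: C3 read [C3 read from I: others=['C0=M'] -> C3=S, others downsized to S] -> [S,I,I,S] (invalidations this op: 0; running total: 4)
Op 7: C3 write [C3 write: invalidate ['C0=S'] -> C3=M] -> [I,I,I,M] (invalidations this op: 1; running total: 5)
Op 8: C0 read [C0 read from I: others=['C3=M'] -> C0=S, others downsized to S] -> [S,I,I,S] (invalidations this op: 0; running total: 5)
Op 9: C0 write [C0 write: invalidate ['C3=S'] -> C0=M] -> [M,I,I,I] (invalidations this op: 1; running total: 6)
Op 10: C1 read [C1 read from I: others=['C0=M'] -> C1=S, others downsized to S] -> [S,S,I,I] (invalidations this op: 0; running total: 6)
Op 11: C3 write [C3 write: invalidate ['C0=S', 'C1=S'] -> C3=M] -> [I,I,I,M] (invalidations this op: 2; running total: 8)
Op 12: C2 write [C2 write: invalidate ['C3=M'] -> C2=M] -> [I,I,M,I] (invalidations this op: 1; running total: 9)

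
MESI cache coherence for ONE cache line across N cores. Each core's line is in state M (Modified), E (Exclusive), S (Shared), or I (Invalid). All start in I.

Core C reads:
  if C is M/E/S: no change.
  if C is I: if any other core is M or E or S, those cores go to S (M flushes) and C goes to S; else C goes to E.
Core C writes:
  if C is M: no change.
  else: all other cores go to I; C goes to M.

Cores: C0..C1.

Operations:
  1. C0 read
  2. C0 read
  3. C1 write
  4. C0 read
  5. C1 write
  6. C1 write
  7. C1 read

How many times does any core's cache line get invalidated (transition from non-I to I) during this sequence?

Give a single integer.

Op 1: C0 read [C0 read from I: no other sharers -> C0=E (exclusive)] -> [E,I] (invalidations this op: 0; running total: 0)
Op 2: C0 read [C0 read: already in E, no change] -> [E,I] (invalidations this op: 0; running total: 0)
Op 3: C1 write [C1 write: invalidate ['C0=E'] -> C1=M] -> [I,M] (invalidations this op: 1; running total: 1)
Op 4: C0 read [C0 read from I: others=['C1=M'] -> C0=S, others downsized to S] -> [S,S] (invalidations this op: 0; running total: 1)
Op 5: C1 write [C1 write: invalidate ['C0=S'] -> C1=M] -> [I,M] (invalidations this op: 1; running total: 2)
Op 6: C1 write [C1 write: already M (modified), no change] -> [I,M] (invalidations this op: 0; running total: 2)
Op 7: C1 read [C1 read: already in M, no change] -> [I,M] (invalidations this op: 0; running total: 2)

Answer: 2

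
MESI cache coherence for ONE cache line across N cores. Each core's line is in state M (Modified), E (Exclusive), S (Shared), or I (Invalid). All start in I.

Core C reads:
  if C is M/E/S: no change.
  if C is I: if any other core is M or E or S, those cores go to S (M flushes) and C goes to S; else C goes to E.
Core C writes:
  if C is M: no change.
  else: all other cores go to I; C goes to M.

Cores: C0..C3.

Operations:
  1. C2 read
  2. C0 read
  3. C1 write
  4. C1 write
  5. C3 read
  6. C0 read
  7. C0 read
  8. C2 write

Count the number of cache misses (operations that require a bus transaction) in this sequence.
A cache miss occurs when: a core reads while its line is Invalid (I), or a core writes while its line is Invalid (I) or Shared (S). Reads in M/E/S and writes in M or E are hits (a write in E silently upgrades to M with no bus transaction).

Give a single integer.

Answer: 6

Derivation:
Op 1: C2 read [C2 read from I: no other sharers -> C2=E (exclusive)] -> [I,I,E,I] [MISS #1: read from I]
Op 2: C0 read [C0 read from I: others=['C2=E'] -> C0=S, others downsized to S] -> [S,I,S,I] [MISS #2: read from I]
Op 3: C1 write [C1 write: invalidate ['C0=S', 'C2=S'] -> C1=M] -> [I,M,I,I] [MISS #3: write from I]
Op 4: C1 write [C1 write: already M (modified), no change] -> [I,M,I,I] [hit: write from M]
Op 5: C3 read [C3 read from I: others=['C1=M'] -> C3=S, others downsized to S] -> [I,S,I,S] [MISS #4: read from I]
Op 6: C0 read [C0 read from I: others=['C1=S', 'C3=S'] -> C0=S, others downsized to S] -> [S,S,I,S] [MISS #5: read from I]
Op 7: C0 read [C0 read: already in S, no change] -> [S,S,I,S] [hit: read from S]
Op 8: C2 write [C2 write: invalidate ['C0=S', 'C1=S', 'C3=S'] -> C2=M] -> [I,I,M,I] [MISS #6: write from I]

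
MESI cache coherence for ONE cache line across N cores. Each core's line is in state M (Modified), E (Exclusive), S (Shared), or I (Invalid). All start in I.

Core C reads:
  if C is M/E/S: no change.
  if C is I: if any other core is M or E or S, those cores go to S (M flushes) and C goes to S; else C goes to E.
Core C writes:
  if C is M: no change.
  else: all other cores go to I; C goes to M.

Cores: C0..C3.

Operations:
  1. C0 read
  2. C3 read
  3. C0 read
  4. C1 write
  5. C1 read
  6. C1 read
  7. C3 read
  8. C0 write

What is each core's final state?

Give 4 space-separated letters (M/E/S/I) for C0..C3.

Answer: M I I I

Derivation:
Op 1: C0 read [C0 read from I: no other sharers -> C0=E (exclusive)] -> [E,I,I,I]
Op 2: C3 read [C3 read from I: others=['C0=E'] -> C3=S, others downsized to S] -> [S,I,I,S]
Op 3: C0 read [C0 read: already in S, no change] -> [S,I,I,S]
Op 4: C1 write [C1 write: invalidate ['C0=S', 'C3=S'] -> C1=M] -> [I,M,I,I]
Op 5: C1 read [C1 read: already in M, no change] -> [I,M,I,I]
Op 6: C1 read [C1 read: already in M, no change] -> [I,M,I,I]
Op 7: C3 read [C3 read from I: others=['C1=M'] -> C3=S, others downsized to S] -> [I,S,I,S]
Op 8: C0 write [C0 write: invalidate ['C1=S', 'C3=S'] -> C0=M] -> [M,I,I,I]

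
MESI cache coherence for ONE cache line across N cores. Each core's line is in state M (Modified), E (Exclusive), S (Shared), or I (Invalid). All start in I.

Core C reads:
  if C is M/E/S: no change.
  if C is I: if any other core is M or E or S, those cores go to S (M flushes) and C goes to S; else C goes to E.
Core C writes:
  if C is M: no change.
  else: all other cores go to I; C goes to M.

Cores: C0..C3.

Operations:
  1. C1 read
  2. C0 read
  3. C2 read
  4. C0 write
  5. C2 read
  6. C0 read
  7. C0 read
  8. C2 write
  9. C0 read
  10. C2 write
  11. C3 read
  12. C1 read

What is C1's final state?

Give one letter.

Op 1: C1 read [C1 read from I: no other sharers -> C1=E (exclusive)] -> [I,E,I,I]
Op 2: C0 read [C0 read from I: others=['C1=E'] -> C0=S, others downsized to S] -> [S,S,I,I]
Op 3: C2 read [C2 read from I: others=['C0=S', 'C1=S'] -> C2=S, others downsized to S] -> [S,S,S,I]
Op 4: C0 write [C0 write: invalidate ['C1=S', 'C2=S'] -> C0=M] -> [M,I,I,I]
Op 5: C2 read [C2 read from I: others=['C0=M'] -> C2=S, others downsized to S] -> [S,I,S,I]
Op 6: C0 read [C0 read: already in S, no change] -> [S,I,S,I]
Op 7: C0 read [C0 read: already in S, no change] -> [S,I,S,I]
Op 8: C2 write [C2 write: invalidate ['C0=S'] -> C2=M] -> [I,I,M,I]
Op 9: C0 read [C0 read from I: others=['C2=M'] -> C0=S, others downsized to S] -> [S,I,S,I]
Op 10: C2 write [C2 write: invalidate ['C0=S'] -> C2=M] -> [I,I,M,I]
Op 11: C3 read [C3 read from I: others=['C2=M'] -> C3=S, others downsized to S] -> [I,I,S,S]
Op 12: C1 read [C1 read from I: others=['C2=S', 'C3=S'] -> C1=S, others downsized to S] -> [I,S,S,S]

Answer: S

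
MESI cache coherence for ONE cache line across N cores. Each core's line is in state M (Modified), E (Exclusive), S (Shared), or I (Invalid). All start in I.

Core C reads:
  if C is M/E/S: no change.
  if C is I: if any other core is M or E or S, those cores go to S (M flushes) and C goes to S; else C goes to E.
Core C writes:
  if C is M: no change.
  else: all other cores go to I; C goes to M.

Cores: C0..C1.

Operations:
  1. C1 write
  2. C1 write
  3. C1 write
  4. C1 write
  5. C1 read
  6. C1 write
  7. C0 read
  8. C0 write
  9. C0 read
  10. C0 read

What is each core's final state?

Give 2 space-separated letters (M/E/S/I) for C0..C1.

Answer: M I

Derivation:
Op 1: C1 write [C1 write: invalidate none -> C1=M] -> [I,M]
Op 2: C1 write [C1 write: already M (modified), no change] -> [I,M]
Op 3: C1 write [C1 write: already M (modified), no change] -> [I,M]
Op 4: C1 write [C1 write: already M (modified), no change] -> [I,M]
Op 5: C1 read [C1 read: already in M, no change] -> [I,M]
Op 6: C1 write [C1 write: already M (modified), no change] -> [I,M]
Op 7: C0 read [C0 read from I: others=['C1=M'] -> C0=S, others downsized to S] -> [S,S]
Op 8: C0 write [C0 write: invalidate ['C1=S'] -> C0=M] -> [M,I]
Op 9: C0 read [C0 read: already in M, no change] -> [M,I]
Op 10: C0 read [C0 read: already in M, no change] -> [M,I]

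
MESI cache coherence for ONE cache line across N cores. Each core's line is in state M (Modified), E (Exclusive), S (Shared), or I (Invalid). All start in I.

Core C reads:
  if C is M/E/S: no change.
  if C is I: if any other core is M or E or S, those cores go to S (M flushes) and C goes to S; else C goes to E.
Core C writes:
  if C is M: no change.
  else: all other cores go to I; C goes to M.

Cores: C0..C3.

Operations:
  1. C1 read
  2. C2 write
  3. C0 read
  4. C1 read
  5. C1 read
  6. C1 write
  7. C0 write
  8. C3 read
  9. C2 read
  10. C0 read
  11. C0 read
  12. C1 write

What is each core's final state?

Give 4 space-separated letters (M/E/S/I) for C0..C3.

Answer: I M I I

Derivation:
Op 1: C1 read [C1 read from I: no other sharers -> C1=E (exclusive)] -> [I,E,I,I]
Op 2: C2 write [C2 write: invalidate ['C1=E'] -> C2=M] -> [I,I,M,I]
Op 3: C0 read [C0 read from I: others=['C2=M'] -> C0=S, others downsized to S] -> [S,I,S,I]
Op 4: C1 read [C1 read from I: others=['C0=S', 'C2=S'] -> C1=S, others downsized to S] -> [S,S,S,I]
Op 5: C1 read [C1 read: already in S, no change] -> [S,S,S,I]
Op 6: C1 write [C1 write: invalidate ['C0=S', 'C2=S'] -> C1=M] -> [I,M,I,I]
Op 7: C0 write [C0 write: invalidate ['C1=M'] -> C0=M] -> [M,I,I,I]
Op 8: C3 read [C3 read from I: others=['C0=M'] -> C3=S, others downsized to S] -> [S,I,I,S]
Op 9: C2 read [C2 read from I: others=['C0=S', 'C3=S'] -> C2=S, others downsized to S] -> [S,I,S,S]
Op 10: C0 read [C0 read: already in S, no change] -> [S,I,S,S]
Op 11: C0 read [C0 read: already in S, no change] -> [S,I,S,S]
Op 12: C1 write [C1 write: invalidate ['C0=S', 'C2=S', 'C3=S'] -> C1=M] -> [I,M,I,I]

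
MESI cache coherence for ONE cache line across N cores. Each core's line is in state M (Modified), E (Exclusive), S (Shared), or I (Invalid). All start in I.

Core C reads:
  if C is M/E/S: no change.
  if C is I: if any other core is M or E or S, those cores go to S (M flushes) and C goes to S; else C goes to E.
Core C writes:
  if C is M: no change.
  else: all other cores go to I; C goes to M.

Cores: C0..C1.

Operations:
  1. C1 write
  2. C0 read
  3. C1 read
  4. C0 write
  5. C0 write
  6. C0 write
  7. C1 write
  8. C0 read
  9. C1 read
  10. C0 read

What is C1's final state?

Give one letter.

Op 1: C1 write [C1 write: invalidate none -> C1=M] -> [I,M]
Op 2: C0 read [C0 read from I: others=['C1=M'] -> C0=S, others downsized to S] -> [S,S]
Op 3: C1 read [C1 read: already in S, no change] -> [S,S]
Op 4: C0 write [C0 write: invalidate ['C1=S'] -> C0=M] -> [M,I]
Op 5: C0 write [C0 write: already M (modified), no change] -> [M,I]
Op 6: C0 write [C0 write: already M (modified), no change] -> [M,I]
Op 7: C1 write [C1 write: invalidate ['C0=M'] -> C1=M] -> [I,M]
Op 8: C0 read [C0 read from I: others=['C1=M'] -> C0=S, others downsized to S] -> [S,S]
Op 9: C1 read [C1 read: already in S, no change] -> [S,S]
Op 10: C0 read [C0 read: already in S, no change] -> [S,S]

Answer: S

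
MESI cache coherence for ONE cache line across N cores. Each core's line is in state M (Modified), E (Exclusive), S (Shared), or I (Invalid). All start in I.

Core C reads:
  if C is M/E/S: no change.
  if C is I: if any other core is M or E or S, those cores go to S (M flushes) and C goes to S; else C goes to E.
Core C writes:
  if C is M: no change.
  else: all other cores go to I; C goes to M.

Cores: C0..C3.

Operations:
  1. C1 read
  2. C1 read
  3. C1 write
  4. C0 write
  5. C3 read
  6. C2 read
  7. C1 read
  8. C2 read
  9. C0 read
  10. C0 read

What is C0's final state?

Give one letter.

Op 1: C1 read [C1 read from I: no other sharers -> C1=E (exclusive)] -> [I,E,I,I]
Op 2: C1 read [C1 read: already in E, no change] -> [I,E,I,I]
Op 3: C1 write [C1 write: invalidate none -> C1=M] -> [I,M,I,I]
Op 4: C0 write [C0 write: invalidate ['C1=M'] -> C0=M] -> [M,I,I,I]
Op 5: C3 read [C3 read from I: others=['C0=M'] -> C3=S, others downsized to S] -> [S,I,I,S]
Op 6: C2 read [C2 read from I: others=['C0=S', 'C3=S'] -> C2=S, others downsized to S] -> [S,I,S,S]
Op 7: C1 read [C1 read from I: others=['C0=S', 'C2=S', 'C3=S'] -> C1=S, others downsized to S] -> [S,S,S,S]
Op 8: C2 read [C2 read: already in S, no change] -> [S,S,S,S]
Op 9: C0 read [C0 read: already in S, no change] -> [S,S,S,S]
Op 10: C0 read [C0 read: already in S, no change] -> [S,S,S,S]

Answer: S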